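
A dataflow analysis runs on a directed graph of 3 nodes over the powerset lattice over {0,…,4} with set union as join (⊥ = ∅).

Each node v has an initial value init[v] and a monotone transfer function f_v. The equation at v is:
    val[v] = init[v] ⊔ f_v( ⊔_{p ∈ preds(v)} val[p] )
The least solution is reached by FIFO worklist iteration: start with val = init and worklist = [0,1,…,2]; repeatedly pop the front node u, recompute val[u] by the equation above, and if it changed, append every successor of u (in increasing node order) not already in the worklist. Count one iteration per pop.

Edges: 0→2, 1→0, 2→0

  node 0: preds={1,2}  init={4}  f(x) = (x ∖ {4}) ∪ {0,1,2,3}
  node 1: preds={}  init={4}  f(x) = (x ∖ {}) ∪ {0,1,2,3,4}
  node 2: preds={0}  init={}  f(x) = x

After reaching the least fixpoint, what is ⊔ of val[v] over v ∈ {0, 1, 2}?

Worklist (4 pops):
  #1 pop 0: in={4} → {0,1,2,3,4} (was {4}); enqueue []
  #2 pop 1: in={} → {0,1,2,3,4} (was {4}); enqueue [0]
  #3 pop 2: in={0,1,2,3,4} → {0,1,2,3,4} (was {}); enqueue []
  #4 pop 0: in={0,1,2,3,4} → {0,1,2,3,4} (no change)

Fixpoint:
  val[0] = {0,1,2,3,4}
  val[1] = {0,1,2,3,4}
  val[2] = {0,1,2,3,4}

{0,1,2,3,4}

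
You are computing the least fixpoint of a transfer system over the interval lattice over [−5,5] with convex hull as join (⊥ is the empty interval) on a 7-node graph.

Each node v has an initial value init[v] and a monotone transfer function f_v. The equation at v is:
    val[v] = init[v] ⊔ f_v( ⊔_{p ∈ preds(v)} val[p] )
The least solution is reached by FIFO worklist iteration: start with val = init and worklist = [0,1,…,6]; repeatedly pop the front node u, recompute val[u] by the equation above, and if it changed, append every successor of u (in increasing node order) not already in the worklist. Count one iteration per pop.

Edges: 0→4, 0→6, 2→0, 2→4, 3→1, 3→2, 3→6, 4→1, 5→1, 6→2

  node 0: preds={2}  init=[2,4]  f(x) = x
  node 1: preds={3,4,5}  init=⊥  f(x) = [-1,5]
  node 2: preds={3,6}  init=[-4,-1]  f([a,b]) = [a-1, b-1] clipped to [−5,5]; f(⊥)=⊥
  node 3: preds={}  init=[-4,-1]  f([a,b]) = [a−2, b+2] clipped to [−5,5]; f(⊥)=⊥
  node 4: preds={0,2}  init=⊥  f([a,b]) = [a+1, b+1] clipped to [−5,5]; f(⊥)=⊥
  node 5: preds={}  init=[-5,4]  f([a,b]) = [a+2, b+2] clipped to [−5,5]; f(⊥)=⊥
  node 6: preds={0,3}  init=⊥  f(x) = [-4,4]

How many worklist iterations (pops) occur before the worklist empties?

Worklist (13 pops):
  #1 pop 0: in=[-4,-1] → [-4,4] (was [2,4]); enqueue []
  #2 pop 1: in=[-5,4] → [-1,5] (was ⊥); enqueue []
  #3 pop 2: in=[-4,-1] → [-5,-1] (was [-4,-1]); enqueue [0]
  #4 pop 3: in=⊥ → [-4,-1] (no change)
  #5 pop 4: in=[-5,4] → [-4,5] (was ⊥); enqueue [1]
  #6 pop 5: in=⊥ → [-5,4] (no change)
  #7 pop 6: in=[-4,4] → [-4,4] (was ⊥); enqueue [2]
  #8 pop 0: in=[-5,-1] → [-5,4] (was [-4,4]); enqueue [4,6]
  #9 pop 1: in=[-5,5] → [-1,5] (no change)
  #10 pop 2: in=[-4,4] → [-5,3] (was [-5,-1]); enqueue [0]
  #11 pop 4: in=[-5,4] → [-4,5] (no change)
  #12 pop 6: in=[-5,4] → [-4,4] (no change)
  #13 pop 0: in=[-5,3] → [-5,4] (no change)

Fixpoint:
  val[0] = [-5,4]
  val[1] = [-1,5]
  val[2] = [-5,3]
  val[3] = [-4,-1]
  val[4] = [-4,5]
  val[5] = [-5,4]
  val[6] = [-4,4]

13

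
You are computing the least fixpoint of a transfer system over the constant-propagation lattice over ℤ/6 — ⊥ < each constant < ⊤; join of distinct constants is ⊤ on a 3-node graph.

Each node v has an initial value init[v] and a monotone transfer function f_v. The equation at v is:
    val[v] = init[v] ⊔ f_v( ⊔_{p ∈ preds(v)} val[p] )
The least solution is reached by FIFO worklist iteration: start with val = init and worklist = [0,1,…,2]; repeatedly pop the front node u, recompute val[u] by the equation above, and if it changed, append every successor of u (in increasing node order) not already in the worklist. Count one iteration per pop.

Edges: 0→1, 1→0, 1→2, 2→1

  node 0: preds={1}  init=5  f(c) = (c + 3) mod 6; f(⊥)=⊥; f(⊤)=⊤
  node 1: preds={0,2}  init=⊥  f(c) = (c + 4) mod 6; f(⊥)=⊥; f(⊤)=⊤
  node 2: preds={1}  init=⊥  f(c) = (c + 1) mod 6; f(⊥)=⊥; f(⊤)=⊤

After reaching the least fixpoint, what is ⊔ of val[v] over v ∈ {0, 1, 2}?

Iteration log — 8 steps:
  step 1. node 0  ⊔preds=⊥  new=5  stable
  step 2. node 1  ⊔preds=5  new=3  old=⊥  +wl: 0
  step 3. node 2  ⊔preds=3  new=4  old=⊥  +wl: 1
  step 4. node 0  ⊔preds=3  new=⊤  old=5  +wl: 
  step 5. node 1  ⊔preds=⊤  new=⊤  old=3  +wl: 0,2
  step 6. node 0  ⊔preds=⊤  new=⊤  stable
  step 7. node 2  ⊔preds=⊤  new=⊤  old=4  +wl: 1
  step 8. node 1  ⊔preds=⊤  new=⊤  stable

Least fixpoint reached:
  node 0: ⊤
  node 1: ⊤
  node 2: ⊤

⊤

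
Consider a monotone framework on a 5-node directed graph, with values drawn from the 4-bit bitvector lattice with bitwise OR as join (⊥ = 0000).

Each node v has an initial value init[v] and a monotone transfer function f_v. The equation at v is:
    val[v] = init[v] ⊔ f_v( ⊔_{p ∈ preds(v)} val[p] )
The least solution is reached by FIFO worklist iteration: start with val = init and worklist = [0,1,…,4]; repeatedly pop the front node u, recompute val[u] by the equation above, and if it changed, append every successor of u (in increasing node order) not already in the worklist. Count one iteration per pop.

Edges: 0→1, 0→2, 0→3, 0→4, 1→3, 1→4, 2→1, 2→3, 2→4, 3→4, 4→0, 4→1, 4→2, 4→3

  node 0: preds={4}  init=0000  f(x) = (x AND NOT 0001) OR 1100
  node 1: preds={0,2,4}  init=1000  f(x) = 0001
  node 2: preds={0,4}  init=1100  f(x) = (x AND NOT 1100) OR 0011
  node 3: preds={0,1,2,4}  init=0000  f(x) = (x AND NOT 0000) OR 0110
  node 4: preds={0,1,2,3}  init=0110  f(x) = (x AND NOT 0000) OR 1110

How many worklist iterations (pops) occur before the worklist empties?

Worklist (9 pops):
  #1 pop 0: in=0110 → 1110 (was 0000); enqueue []
  #2 pop 1: in=1110 → 1001 (was 1000); enqueue []
  #3 pop 2: in=1110 → 1111 (was 1100); enqueue [1]
  #4 pop 3: in=1111 → 1111 (was 0000); enqueue []
  #5 pop 4: in=1111 → 1111 (was 0110); enqueue [0,2,3]
  #6 pop 1: in=1111 → 1001 (no change)
  #7 pop 0: in=1111 → 1110 (no change)
  #8 pop 2: in=1111 → 1111 (no change)
  #9 pop 3: in=1111 → 1111 (no change)

Fixpoint:
  val[0] = 1110
  val[1] = 1001
  val[2] = 1111
  val[3] = 1111
  val[4] = 1111

9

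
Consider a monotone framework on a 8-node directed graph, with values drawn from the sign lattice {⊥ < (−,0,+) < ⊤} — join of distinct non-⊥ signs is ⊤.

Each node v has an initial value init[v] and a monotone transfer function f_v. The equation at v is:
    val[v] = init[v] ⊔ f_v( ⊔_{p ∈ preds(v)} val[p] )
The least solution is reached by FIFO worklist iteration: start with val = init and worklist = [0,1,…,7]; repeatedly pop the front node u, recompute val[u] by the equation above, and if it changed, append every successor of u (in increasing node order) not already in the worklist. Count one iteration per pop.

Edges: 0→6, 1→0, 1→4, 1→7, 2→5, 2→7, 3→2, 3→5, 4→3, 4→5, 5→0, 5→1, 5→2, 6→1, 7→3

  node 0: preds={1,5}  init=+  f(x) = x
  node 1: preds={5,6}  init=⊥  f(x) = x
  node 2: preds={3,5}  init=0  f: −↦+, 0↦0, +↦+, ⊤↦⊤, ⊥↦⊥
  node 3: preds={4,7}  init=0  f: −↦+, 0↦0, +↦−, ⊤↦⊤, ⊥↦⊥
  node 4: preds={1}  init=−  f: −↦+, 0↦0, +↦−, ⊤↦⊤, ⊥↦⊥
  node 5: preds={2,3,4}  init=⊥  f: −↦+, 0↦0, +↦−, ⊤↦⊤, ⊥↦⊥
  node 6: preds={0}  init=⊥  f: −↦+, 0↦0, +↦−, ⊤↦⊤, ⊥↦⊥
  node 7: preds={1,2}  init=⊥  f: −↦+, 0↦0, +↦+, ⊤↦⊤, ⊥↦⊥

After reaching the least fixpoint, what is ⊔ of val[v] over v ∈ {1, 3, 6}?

Worklist (20 pops):
  #1 pop 0: in=⊥ → + (no change)
  #2 pop 1: in=⊥ → ⊥ (no change)
  #3 pop 2: in=0 → 0 (no change)
  #4 pop 3: in=− → ⊤ (was 0); enqueue [2]
  #5 pop 4: in=⊥ → − (no change)
  #6 pop 5: in=⊤ → ⊤ (was ⊥); enqueue [0,1]
  #7 pop 6: in=+ → − (was ⊥); enqueue []
  #8 pop 7: in=0 → 0 (was ⊥); enqueue [3]
  #9 pop 2: in=⊤ → ⊤ (was 0); enqueue [5,7]
  #10 pop 0: in=⊤ → ⊤ (was +); enqueue [6]
  #11 pop 1: in=⊤ → ⊤ (was ⊥); enqueue [0,4]
  #12 pop 3: in=⊤ → ⊤ (no change)
  #13 pop 5: in=⊤ → ⊤ (no change)
  #14 pop 7: in=⊤ → ⊤ (was 0); enqueue [3]
  #15 pop 6: in=⊤ → ⊤ (was −); enqueue [1]
  #16 pop 0: in=⊤ → ⊤ (no change)
  #17 pop 4: in=⊤ → ⊤ (was −); enqueue [5]
  #18 pop 3: in=⊤ → ⊤ (no change)
  #19 pop 1: in=⊤ → ⊤ (no change)
  #20 pop 5: in=⊤ → ⊤ (no change)

Fixpoint:
  val[0] = ⊤
  val[1] = ⊤
  val[2] = ⊤
  val[3] = ⊤
  val[4] = ⊤
  val[5] = ⊤
  val[6] = ⊤
  val[7] = ⊤

⊤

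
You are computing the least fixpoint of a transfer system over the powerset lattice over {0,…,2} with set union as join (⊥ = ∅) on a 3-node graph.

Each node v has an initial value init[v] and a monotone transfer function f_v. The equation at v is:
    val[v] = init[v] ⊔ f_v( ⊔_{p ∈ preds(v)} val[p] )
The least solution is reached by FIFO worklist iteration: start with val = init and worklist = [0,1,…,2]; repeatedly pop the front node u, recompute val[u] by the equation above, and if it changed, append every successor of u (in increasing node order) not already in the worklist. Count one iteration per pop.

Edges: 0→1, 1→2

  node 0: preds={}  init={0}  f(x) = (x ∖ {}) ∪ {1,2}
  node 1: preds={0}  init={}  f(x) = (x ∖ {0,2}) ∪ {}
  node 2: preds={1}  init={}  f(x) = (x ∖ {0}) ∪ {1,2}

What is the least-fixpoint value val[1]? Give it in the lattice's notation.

Iteration log — 3 steps:
  step 1. node 0  ⊔preds={}  new={0,1,2}  old={0}  +wl: 
  step 2. node 1  ⊔preds={0,1,2}  new={1}  old={}  +wl: 
  step 3. node 2  ⊔preds={1}  new={1,2}  old={}  +wl: 

Least fixpoint reached:
  node 0: {0,1,2}
  node 1: {1}
  node 2: {1,2}

{1}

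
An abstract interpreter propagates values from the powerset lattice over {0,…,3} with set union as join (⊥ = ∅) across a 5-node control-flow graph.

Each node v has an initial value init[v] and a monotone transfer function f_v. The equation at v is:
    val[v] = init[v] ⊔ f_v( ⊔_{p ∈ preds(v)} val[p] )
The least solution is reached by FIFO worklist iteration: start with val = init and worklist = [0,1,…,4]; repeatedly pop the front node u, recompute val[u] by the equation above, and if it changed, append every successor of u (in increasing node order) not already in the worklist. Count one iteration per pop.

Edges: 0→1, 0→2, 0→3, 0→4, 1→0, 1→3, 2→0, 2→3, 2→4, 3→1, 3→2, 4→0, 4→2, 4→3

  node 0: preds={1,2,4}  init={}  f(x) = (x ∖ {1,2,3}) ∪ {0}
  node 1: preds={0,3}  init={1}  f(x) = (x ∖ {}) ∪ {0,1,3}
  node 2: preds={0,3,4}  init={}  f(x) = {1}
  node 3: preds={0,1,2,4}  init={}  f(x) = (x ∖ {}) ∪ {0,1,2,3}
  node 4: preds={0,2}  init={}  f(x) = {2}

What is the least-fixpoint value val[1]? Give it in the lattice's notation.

{0,1,2,3}

Iteration log — 10 steps:
  step 1. node 0  ⊔preds={1}  new={0}  old={}  +wl: 
  step 2. node 1  ⊔preds={0}  new={0,1,3}  old={1}  +wl: 0
  step 3. node 2  ⊔preds={0}  new={1}  old={}  +wl: 
  step 4. node 3  ⊔preds={0,1,3}  new={0,1,2,3}  old={}  +wl: 1,2
  step 5. node 4  ⊔preds={0,1}  new={2}  old={}  +wl: 3
  step 6. node 0  ⊔preds={0,1,2,3}  new={0}  stable
  step 7. node 1  ⊔preds={0,1,2,3}  new={0,1,2,3}  old={0,1,3}  +wl: 0
  step 8. node 2  ⊔preds={0,1,2,3}  new={1}  stable
  step 9. node 3  ⊔preds={0,1,2,3}  new={0,1,2,3}  stable
  step 10. node 0  ⊔preds={0,1,2,3}  new={0}  stable

Least fixpoint reached:
  node 0: {0}
  node 1: {0,1,2,3}
  node 2: {1}
  node 3: {0,1,2,3}
  node 4: {2}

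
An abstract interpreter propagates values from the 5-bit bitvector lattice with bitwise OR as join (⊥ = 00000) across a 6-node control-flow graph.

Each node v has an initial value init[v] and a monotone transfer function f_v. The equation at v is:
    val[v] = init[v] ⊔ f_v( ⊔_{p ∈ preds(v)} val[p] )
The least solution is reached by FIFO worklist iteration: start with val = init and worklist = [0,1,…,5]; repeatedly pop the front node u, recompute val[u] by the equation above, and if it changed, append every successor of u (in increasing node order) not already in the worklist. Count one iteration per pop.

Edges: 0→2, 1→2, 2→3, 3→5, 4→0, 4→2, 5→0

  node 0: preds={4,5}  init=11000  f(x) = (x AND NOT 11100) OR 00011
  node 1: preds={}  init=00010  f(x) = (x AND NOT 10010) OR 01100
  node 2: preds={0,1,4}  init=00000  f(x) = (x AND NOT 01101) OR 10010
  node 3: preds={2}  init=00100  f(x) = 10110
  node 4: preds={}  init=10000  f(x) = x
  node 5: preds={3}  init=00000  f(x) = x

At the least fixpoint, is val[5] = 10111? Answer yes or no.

Worklist (7 pops):
  #1 pop 0: in=10000 → 11011 (was 11000); enqueue []
  #2 pop 1: in=00000 → 01110 (was 00010); enqueue []
  #3 pop 2: in=11111 → 10010 (was 00000); enqueue []
  #4 pop 3: in=10010 → 10110 (was 00100); enqueue []
  #5 pop 4: in=00000 → 10000 (no change)
  #6 pop 5: in=10110 → 10110 (was 00000); enqueue [0]
  #7 pop 0: in=10110 → 11011 (no change)

Fixpoint:
  val[0] = 11011
  val[1] = 01110
  val[2] = 10010
  val[3] = 10110
  val[4] = 10000
  val[5] = 10110

no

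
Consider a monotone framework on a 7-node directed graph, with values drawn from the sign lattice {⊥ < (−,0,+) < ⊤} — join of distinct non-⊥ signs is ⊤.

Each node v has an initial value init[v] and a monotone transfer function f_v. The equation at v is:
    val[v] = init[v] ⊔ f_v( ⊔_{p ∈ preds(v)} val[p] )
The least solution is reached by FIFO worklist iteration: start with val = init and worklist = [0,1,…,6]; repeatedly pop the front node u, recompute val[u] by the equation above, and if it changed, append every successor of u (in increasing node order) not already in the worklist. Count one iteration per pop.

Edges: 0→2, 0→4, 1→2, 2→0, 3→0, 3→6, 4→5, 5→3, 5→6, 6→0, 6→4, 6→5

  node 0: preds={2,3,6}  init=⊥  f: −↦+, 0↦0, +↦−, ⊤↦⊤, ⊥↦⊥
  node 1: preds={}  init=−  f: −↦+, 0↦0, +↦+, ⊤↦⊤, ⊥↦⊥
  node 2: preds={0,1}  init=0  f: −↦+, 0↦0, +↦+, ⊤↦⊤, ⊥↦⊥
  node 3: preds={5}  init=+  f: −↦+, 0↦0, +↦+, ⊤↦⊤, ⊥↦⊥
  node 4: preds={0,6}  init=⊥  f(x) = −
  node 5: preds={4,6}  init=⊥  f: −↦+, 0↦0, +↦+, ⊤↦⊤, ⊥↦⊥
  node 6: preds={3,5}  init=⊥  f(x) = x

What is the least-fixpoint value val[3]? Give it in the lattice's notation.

⊤

Iteration log — 16 steps:
  step 1. node 0  ⊔preds=⊤  new=⊤  old=⊥  +wl: 
  step 2. node 1  ⊔preds=⊥  new=−  stable
  step 3. node 2  ⊔preds=⊤  new=⊤  old=0  +wl: 0
  step 4. node 3  ⊔preds=⊥  new=+  stable
  step 5. node 4  ⊔preds=⊤  new=−  old=⊥  +wl: 
  step 6. node 5  ⊔preds=−  new=+  old=⊥  +wl: 3
  step 7. node 6  ⊔preds=+  new=+  old=⊥  +wl: 4,5
  step 8. node 0  ⊔preds=⊤  new=⊤  stable
  step 9. node 3  ⊔preds=+  new=+  stable
  step 10. node 4  ⊔preds=⊤  new=−  stable
  step 11. node 5  ⊔preds=⊤  new=⊤  old=+  +wl: 3,6
  step 12. node 3  ⊔preds=⊤  new=⊤  old=+  +wl: 0
  step 13. node 6  ⊔preds=⊤  new=⊤  old=+  +wl: 4,5
  step 14. node 0  ⊔preds=⊤  new=⊤  stable
  step 15. node 4  ⊔preds=⊤  new=−  stable
  step 16. node 5  ⊔preds=⊤  new=⊤  stable

Least fixpoint reached:
  node 0: ⊤
  node 1: −
  node 2: ⊤
  node 3: ⊤
  node 4: −
  node 5: ⊤
  node 6: ⊤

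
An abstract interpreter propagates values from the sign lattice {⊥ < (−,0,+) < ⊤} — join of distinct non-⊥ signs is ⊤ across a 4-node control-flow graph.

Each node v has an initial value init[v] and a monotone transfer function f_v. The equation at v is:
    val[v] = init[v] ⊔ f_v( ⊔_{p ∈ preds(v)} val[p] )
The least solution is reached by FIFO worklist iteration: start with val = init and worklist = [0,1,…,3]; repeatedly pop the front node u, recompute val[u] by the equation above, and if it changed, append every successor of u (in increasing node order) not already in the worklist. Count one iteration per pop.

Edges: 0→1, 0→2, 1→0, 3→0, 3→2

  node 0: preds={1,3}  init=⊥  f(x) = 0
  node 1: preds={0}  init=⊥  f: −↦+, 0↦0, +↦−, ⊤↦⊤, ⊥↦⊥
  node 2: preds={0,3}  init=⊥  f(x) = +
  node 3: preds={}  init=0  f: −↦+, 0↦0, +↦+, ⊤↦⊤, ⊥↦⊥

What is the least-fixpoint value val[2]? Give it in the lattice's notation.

Iteration log — 5 steps:
  step 1. node 0  ⊔preds=0  new=0  old=⊥  +wl: 
  step 2. node 1  ⊔preds=0  new=0  old=⊥  +wl: 0
  step 3. node 2  ⊔preds=0  new=+  old=⊥  +wl: 
  step 4. node 3  ⊔preds=⊥  new=0  stable
  step 5. node 0  ⊔preds=0  new=0  stable

Least fixpoint reached:
  node 0: 0
  node 1: 0
  node 2: +
  node 3: 0

+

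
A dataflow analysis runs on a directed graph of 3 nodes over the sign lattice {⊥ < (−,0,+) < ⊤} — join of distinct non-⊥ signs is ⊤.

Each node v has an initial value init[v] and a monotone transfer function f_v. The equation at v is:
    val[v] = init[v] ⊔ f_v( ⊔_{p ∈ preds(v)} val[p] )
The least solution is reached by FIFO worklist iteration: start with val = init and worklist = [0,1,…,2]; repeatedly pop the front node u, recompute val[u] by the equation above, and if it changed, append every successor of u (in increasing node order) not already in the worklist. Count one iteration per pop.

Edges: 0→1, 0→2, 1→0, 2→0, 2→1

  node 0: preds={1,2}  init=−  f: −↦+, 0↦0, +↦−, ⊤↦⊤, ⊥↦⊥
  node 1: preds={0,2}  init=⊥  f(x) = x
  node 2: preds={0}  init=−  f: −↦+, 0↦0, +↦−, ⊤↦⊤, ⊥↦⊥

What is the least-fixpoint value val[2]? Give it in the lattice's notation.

Worklist (5 pops):
  #1 pop 0: in=− → ⊤ (was −); enqueue []
  #2 pop 1: in=⊤ → ⊤ (was ⊥); enqueue [0]
  #3 pop 2: in=⊤ → ⊤ (was −); enqueue [1]
  #4 pop 0: in=⊤ → ⊤ (no change)
  #5 pop 1: in=⊤ → ⊤ (no change)

Fixpoint:
  val[0] = ⊤
  val[1] = ⊤
  val[2] = ⊤

⊤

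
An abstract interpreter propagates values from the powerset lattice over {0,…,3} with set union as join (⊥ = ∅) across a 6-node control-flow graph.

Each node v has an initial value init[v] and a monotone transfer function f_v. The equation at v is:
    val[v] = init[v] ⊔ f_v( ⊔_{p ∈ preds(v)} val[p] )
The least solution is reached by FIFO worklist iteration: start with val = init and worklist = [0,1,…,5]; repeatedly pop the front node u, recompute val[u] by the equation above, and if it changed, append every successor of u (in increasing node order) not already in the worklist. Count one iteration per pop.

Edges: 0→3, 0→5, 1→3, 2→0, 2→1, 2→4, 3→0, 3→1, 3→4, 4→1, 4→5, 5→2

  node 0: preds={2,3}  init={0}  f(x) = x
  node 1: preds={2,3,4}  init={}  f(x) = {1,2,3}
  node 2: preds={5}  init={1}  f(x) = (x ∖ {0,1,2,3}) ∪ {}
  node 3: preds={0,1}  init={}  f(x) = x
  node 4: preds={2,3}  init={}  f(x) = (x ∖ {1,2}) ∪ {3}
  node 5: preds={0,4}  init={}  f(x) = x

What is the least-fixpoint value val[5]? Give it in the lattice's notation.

{0,1,2,3}

Iteration log — 12 steps:
  step 1. node 0  ⊔preds={1}  new={0,1}  old={0}  +wl: 
  step 2. node 1  ⊔preds={1}  new={1,2,3}  old={}  +wl: 
  step 3. node 2  ⊔preds={}  new={1}  stable
  step 4. node 3  ⊔preds={0,1,2,3}  new={0,1,2,3}  old={}  +wl: 0,1
  step 5. node 4  ⊔preds={0,1,2,3}  new={0,3}  old={}  +wl: 
  step 6. node 5  ⊔preds={0,1,3}  new={0,1,3}  old={}  +wl: 2
  step 7. node 0  ⊔preds={0,1,2,3}  new={0,1,2,3}  old={0,1}  +wl: 3,5
  step 8. node 1  ⊔preds={0,1,2,3}  new={1,2,3}  stable
  step 9. node 2  ⊔preds={0,1,3}  new={1}  stable
  step 10. node 3  ⊔preds={0,1,2,3}  new={0,1,2,3}  stable
  step 11. node 5  ⊔preds={0,1,2,3}  new={0,1,2,3}  old={0,1,3}  +wl: 2
  step 12. node 2  ⊔preds={0,1,2,3}  new={1}  stable

Least fixpoint reached:
  node 0: {0,1,2,3}
  node 1: {1,2,3}
  node 2: {1}
  node 3: {0,1,2,3}
  node 4: {0,3}
  node 5: {0,1,2,3}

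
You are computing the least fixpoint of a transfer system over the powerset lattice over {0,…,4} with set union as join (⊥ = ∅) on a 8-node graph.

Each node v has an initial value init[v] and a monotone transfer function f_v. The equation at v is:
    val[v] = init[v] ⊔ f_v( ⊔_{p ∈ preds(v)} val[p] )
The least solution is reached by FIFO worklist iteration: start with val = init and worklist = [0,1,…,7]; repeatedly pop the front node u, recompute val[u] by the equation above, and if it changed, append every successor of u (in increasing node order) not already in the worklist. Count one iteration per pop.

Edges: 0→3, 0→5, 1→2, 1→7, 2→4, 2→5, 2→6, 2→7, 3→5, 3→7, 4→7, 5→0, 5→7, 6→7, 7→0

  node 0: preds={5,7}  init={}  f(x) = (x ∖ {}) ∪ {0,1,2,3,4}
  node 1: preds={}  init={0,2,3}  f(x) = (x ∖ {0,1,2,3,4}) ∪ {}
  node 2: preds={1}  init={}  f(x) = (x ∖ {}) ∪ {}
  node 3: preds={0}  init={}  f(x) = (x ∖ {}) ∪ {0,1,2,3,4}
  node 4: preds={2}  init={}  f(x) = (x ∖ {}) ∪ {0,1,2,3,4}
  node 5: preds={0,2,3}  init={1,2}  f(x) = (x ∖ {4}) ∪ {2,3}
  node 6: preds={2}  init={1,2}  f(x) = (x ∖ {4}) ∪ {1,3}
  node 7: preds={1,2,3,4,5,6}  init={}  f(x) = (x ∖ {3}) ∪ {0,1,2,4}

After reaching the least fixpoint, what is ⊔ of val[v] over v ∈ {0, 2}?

Iteration log — 9 steps:
  step 1. node 0  ⊔preds={1,2}  new={0,1,2,3,4}  old={}  +wl: 
  step 2. node 1  ⊔preds={}  new={0,2,3}  stable
  step 3. node 2  ⊔preds={0,2,3}  new={0,2,3}  old={}  +wl: 
  step 4. node 3  ⊔preds={0,1,2,3,4}  new={0,1,2,3,4}  old={}  +wl: 
  step 5. node 4  ⊔preds={0,2,3}  new={0,1,2,3,4}  old={}  +wl: 
  step 6. node 5  ⊔preds={0,1,2,3,4}  new={0,1,2,3}  old={1,2}  +wl: 0
  step 7. node 6  ⊔preds={0,2,3}  new={0,1,2,3}  old={1,2}  +wl: 
  step 8. node 7  ⊔preds={0,1,2,3,4}  new={0,1,2,4}  old={}  +wl: 
  step 9. node 0  ⊔preds={0,1,2,3,4}  new={0,1,2,3,4}  stable

Least fixpoint reached:
  node 0: {0,1,2,3,4}
  node 1: {0,2,3}
  node 2: {0,2,3}
  node 3: {0,1,2,3,4}
  node 4: {0,1,2,3,4}
  node 5: {0,1,2,3}
  node 6: {0,1,2,3}
  node 7: {0,1,2,4}

{0,1,2,3,4}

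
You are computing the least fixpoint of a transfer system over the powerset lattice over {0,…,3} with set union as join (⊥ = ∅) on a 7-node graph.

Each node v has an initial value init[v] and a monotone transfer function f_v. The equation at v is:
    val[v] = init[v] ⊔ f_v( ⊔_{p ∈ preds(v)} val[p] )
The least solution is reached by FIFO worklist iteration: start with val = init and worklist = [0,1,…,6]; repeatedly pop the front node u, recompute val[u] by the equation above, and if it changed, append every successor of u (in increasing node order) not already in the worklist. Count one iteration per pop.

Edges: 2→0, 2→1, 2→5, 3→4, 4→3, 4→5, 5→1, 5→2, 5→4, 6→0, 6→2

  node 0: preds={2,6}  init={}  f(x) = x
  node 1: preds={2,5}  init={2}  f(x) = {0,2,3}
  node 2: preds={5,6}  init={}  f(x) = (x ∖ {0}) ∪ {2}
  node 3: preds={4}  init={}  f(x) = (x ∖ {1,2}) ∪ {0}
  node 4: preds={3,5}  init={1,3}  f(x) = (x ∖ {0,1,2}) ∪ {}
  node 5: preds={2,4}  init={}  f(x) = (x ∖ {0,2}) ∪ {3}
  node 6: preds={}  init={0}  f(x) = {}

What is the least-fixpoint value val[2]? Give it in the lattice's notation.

Trace (14 dequeues):
  [1] u=0 | in {0} | out {0} | prev {} | push {}
  [2] u=1 | in {} | out {0,2,3} | prev {2} | push {}
  [3] u=2 | in {0} | out {2} | prev {} | push {0,1}
  [4] u=3 | in {1,3} | out {0,3} | prev {} | push {}
  [5] u=4 | in {0,3} | out {1,3} | ==
  [6] u=5 | in {1,2,3} | out {1,3} | prev {} | push {2,4}
  [7] u=6 | in {} | out {0} | ==
  [8] u=0 | in {0,2} | out {0,2} | prev {0} | push {}
  [9] u=1 | in {1,2,3} | out {0,2,3} | ==
  [10] u=2 | in {0,1,3} | out {1,2,3} | prev {2} | push {0,1,5}
  [11] u=4 | in {0,1,3} | out {1,3} | ==
  [12] u=0 | in {0,1,2,3} | out {0,1,2,3} | prev {0,2} | push {}
  [13] u=1 | in {1,2,3} | out {0,2,3} | ==
  [14] u=5 | in {1,2,3} | out {1,3} | ==

Converged values:
  [0] {0,1,2,3}
  [1] {0,2,3}
  [2] {1,2,3}
  [3] {0,3}
  [4] {1,3}
  [5] {1,3}
  [6] {0}

{1,2,3}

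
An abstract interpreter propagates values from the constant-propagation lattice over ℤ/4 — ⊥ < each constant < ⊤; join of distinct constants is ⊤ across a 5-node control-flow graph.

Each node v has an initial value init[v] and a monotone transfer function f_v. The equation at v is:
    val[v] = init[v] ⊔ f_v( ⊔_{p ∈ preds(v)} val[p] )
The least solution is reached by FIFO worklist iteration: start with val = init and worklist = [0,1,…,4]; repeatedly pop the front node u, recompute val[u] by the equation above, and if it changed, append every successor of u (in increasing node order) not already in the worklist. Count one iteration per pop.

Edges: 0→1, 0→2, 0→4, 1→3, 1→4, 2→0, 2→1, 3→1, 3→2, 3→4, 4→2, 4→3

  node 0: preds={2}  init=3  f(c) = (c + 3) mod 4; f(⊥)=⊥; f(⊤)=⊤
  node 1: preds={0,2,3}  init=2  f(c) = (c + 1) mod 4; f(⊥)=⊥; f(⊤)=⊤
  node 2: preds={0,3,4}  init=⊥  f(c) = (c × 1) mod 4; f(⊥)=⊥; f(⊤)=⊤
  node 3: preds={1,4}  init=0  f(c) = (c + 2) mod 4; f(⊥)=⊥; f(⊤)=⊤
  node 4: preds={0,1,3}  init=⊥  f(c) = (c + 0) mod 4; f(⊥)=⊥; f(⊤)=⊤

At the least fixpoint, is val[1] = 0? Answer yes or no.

no

Worklist (10 pops):
  #1 pop 0: in=⊥ → 3 (no change)
  #2 pop 1: in=⊤ → ⊤ (was 2); enqueue []
  #3 pop 2: in=⊤ → ⊤ (was ⊥); enqueue [0,1]
  #4 pop 3: in=⊤ → ⊤ (was 0); enqueue [2]
  #5 pop 4: in=⊤ → ⊤ (was ⊥); enqueue [3]
  #6 pop 0: in=⊤ → ⊤ (was 3); enqueue [4]
  #7 pop 1: in=⊤ → ⊤ (no change)
  #8 pop 2: in=⊤ → ⊤ (no change)
  #9 pop 3: in=⊤ → ⊤ (no change)
  #10 pop 4: in=⊤ → ⊤ (no change)

Fixpoint:
  val[0] = ⊤
  val[1] = ⊤
  val[2] = ⊤
  val[3] = ⊤
  val[4] = ⊤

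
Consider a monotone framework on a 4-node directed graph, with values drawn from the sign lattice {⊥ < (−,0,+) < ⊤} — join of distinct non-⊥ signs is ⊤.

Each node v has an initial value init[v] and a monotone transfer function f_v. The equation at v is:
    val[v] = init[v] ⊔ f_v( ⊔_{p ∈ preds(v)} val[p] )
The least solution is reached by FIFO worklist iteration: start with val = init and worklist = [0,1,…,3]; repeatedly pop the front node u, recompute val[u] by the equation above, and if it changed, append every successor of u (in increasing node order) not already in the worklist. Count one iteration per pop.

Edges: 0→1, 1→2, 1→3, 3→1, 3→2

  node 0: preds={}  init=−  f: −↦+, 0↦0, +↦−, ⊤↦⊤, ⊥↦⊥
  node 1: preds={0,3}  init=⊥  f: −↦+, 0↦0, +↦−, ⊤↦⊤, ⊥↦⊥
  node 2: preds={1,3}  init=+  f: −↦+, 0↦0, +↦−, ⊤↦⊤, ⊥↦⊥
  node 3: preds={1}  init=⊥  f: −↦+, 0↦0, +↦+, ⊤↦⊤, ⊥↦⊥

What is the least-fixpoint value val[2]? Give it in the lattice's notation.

⊤

Iteration log — 9 steps:
  step 1. node 0  ⊔preds=⊥  new=−  stable
  step 2. node 1  ⊔preds=−  new=+  old=⊥  +wl: 
  step 3. node 2  ⊔preds=+  new=⊤  old=+  +wl: 
  step 4. node 3  ⊔preds=+  new=+  old=⊥  +wl: 1,2
  step 5. node 1  ⊔preds=⊤  new=⊤  old=+  +wl: 3
  step 6. node 2  ⊔preds=⊤  new=⊤  stable
  step 7. node 3  ⊔preds=⊤  new=⊤  old=+  +wl: 1,2
  step 8. node 1  ⊔preds=⊤  new=⊤  stable
  step 9. node 2  ⊔preds=⊤  new=⊤  stable

Least fixpoint reached:
  node 0: −
  node 1: ⊤
  node 2: ⊤
  node 3: ⊤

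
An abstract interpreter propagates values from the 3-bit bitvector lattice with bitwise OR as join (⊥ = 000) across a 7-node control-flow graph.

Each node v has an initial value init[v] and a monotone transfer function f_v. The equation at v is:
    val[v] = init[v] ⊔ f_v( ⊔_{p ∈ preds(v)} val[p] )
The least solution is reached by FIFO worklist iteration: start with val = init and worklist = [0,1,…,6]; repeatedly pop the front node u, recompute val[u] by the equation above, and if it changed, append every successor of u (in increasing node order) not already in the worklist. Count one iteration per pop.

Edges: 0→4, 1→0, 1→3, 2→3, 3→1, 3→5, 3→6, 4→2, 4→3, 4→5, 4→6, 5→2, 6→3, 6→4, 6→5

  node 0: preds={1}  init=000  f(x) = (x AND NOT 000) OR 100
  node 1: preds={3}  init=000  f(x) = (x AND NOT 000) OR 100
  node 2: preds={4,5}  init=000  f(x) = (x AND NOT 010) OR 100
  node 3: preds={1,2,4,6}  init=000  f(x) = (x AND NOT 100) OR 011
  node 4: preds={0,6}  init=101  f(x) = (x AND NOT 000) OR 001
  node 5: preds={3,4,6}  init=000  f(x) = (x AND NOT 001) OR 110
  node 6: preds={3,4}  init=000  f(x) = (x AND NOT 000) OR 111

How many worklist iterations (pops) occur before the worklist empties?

Iteration log — 18 steps:
  step 1. node 0  ⊔preds=000  new=100  old=000  +wl: 
  step 2. node 1  ⊔preds=000  new=100  old=000  +wl: 0
  step 3. node 2  ⊔preds=101  new=101  old=000  +wl: 
  step 4. node 3  ⊔preds=101  new=011  old=000  +wl: 1
  step 5. node 4  ⊔preds=100  new=101  stable
  step 6. node 5  ⊔preds=111  new=110  old=000  +wl: 2
  step 7. node 6  ⊔preds=111  new=111  old=000  +wl: 3,4,5
  step 8. node 0  ⊔preds=100  new=100  stable
  step 9. node 1  ⊔preds=011  new=111  old=100  +wl: 0
  step 10. node 2  ⊔preds=111  new=101  stable
  step 11. node 3  ⊔preds=111  new=011  stable
  step 12. node 4  ⊔preds=111  new=111  old=101  +wl: 2,3,6
  step 13. node 5  ⊔preds=111  new=110  stable
  step 14. node 0  ⊔preds=111  new=111  old=100  +wl: 4
  step 15. node 2  ⊔preds=111  new=101  stable
  step 16. node 3  ⊔preds=111  new=011  stable
  step 17. node 6  ⊔preds=111  new=111  stable
  step 18. node 4  ⊔preds=111  new=111  stable

Least fixpoint reached:
  node 0: 111
  node 1: 111
  node 2: 101
  node 3: 011
  node 4: 111
  node 5: 110
  node 6: 111

18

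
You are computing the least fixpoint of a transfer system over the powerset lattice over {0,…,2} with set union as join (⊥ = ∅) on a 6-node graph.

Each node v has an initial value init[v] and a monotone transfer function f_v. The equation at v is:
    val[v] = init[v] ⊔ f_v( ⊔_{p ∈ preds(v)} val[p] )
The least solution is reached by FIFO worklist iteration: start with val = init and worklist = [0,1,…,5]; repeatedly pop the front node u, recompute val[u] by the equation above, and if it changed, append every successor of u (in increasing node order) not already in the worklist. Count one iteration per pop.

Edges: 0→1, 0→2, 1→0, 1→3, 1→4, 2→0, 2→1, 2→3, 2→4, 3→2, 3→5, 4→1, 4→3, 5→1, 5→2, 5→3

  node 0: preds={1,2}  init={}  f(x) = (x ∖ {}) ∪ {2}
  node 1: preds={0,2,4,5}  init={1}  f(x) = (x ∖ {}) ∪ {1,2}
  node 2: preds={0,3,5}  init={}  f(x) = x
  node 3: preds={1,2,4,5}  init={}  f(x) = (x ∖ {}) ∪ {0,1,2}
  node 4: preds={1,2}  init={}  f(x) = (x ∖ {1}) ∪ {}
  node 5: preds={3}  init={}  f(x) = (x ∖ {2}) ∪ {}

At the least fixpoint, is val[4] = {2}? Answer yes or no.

Iteration log — 15 steps:
  step 1. node 0  ⊔preds={1}  new={1,2}  old={}  +wl: 
  step 2. node 1  ⊔preds={1,2}  new={1,2}  old={1}  +wl: 0
  step 3. node 2  ⊔preds={1,2}  new={1,2}  old={}  +wl: 1
  step 4. node 3  ⊔preds={1,2}  new={0,1,2}  old={}  +wl: 2
  step 5. node 4  ⊔preds={1,2}  new={2}  old={}  +wl: 3
  step 6. node 5  ⊔preds={0,1,2}  new={0,1}  old={}  +wl: 
  step 7. node 0  ⊔preds={1,2}  new={1,2}  stable
  step 8. node 1  ⊔preds={0,1,2}  new={0,1,2}  old={1,2}  +wl: 0,4
  step 9. node 2  ⊔preds={0,1,2}  new={0,1,2}  old={1,2}  +wl: 1
  step 10. node 3  ⊔preds={0,1,2}  new={0,1,2}  stable
  step 11. node 0  ⊔preds={0,1,2}  new={0,1,2}  old={1,2}  +wl: 2
  step 12. node 4  ⊔preds={0,1,2}  new={0,2}  old={2}  +wl: 3
  step 13. node 1  ⊔preds={0,1,2}  new={0,1,2}  stable
  step 14. node 2  ⊔preds={0,1,2}  new={0,1,2}  stable
  step 15. node 3  ⊔preds={0,1,2}  new={0,1,2}  stable

Least fixpoint reached:
  node 0: {0,1,2}
  node 1: {0,1,2}
  node 2: {0,1,2}
  node 3: {0,1,2}
  node 4: {0,2}
  node 5: {0,1}

no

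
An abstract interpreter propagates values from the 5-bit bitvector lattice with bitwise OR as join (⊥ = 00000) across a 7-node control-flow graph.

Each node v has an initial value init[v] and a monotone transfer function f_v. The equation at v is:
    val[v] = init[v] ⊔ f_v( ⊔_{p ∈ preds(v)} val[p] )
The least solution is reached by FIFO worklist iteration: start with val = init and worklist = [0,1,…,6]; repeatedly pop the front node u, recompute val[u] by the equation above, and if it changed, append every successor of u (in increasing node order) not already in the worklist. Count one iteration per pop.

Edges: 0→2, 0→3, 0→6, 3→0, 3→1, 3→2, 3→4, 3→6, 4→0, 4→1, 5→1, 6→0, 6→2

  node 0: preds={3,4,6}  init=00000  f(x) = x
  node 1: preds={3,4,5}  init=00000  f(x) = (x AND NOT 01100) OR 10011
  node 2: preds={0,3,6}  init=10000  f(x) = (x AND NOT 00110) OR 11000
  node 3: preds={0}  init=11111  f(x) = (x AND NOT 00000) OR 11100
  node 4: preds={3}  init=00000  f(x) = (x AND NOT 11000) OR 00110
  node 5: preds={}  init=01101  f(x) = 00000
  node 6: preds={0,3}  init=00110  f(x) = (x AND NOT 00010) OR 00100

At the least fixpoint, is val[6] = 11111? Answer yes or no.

yes

Trace (10 dequeues):
  [1] u=0 | in 11111 | out 11111 | prev 00000 | push {}
  [2] u=1 | in 11111 | out 10011 | prev 00000 | push {}
  [3] u=2 | in 11111 | out 11001 | prev 10000 | push {}
  [4] u=3 | in 11111 | out 11111 | ==
  [5] u=4 | in 11111 | out 00111 | prev 00000 | push {0,1}
  [6] u=5 | in 00000 | out 01101 | ==
  [7] u=6 | in 11111 | out 11111 | prev 00110 | push {2}
  [8] u=0 | in 11111 | out 11111 | ==
  [9] u=1 | in 11111 | out 10011 | ==
  [10] u=2 | in 11111 | out 11001 | ==

Converged values:
  [0] 11111
  [1] 10011
  [2] 11001
  [3] 11111
  [4] 00111
  [5] 01101
  [6] 11111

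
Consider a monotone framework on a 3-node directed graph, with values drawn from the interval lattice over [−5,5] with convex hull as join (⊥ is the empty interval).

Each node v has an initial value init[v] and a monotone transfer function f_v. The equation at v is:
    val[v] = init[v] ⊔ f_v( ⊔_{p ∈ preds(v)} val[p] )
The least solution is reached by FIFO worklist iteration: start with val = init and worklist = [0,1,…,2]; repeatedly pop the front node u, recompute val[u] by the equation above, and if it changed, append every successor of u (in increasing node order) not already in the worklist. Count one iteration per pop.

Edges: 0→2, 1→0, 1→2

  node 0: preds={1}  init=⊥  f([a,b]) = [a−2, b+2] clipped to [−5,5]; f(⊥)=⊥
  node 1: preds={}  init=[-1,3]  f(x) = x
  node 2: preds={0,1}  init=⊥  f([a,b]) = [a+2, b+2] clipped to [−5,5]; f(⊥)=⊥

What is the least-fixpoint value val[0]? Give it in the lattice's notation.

Trace (3 dequeues):
  [1] u=0 | in [-1,3] | out [-3,5] | prev ⊥ | push {}
  [2] u=1 | in ⊥ | out [-1,3] | ==
  [3] u=2 | in [-3,5] | out [-1,5] | prev ⊥ | push {}

Converged values:
  [0] [-3,5]
  [1] [-1,3]
  [2] [-1,5]

[-3,5]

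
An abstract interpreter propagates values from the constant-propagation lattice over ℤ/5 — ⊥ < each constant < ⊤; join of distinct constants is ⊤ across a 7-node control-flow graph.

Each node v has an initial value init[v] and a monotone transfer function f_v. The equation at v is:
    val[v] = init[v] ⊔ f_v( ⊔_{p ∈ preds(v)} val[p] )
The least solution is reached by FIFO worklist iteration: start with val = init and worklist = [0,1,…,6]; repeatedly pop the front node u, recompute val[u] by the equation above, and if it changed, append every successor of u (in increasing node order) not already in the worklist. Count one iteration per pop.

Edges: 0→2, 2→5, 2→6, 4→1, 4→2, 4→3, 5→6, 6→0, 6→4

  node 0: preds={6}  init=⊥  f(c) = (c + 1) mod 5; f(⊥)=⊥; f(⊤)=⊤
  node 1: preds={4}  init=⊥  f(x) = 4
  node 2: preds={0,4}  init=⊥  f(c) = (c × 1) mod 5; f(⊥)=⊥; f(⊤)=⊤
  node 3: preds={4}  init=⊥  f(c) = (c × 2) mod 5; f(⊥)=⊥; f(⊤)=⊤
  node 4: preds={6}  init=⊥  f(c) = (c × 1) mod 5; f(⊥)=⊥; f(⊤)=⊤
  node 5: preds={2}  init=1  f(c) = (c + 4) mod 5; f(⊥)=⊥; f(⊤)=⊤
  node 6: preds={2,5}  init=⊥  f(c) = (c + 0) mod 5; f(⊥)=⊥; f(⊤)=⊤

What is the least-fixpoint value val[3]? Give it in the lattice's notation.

Trace (19 dequeues):
  [1] u=0 | in ⊥ | out ⊥ | ==
  [2] u=1 | in ⊥ | out 4 | prev ⊥ | push {}
  [3] u=2 | in ⊥ | out ⊥ | ==
  [4] u=3 | in ⊥ | out ⊥ | ==
  [5] u=4 | in ⊥ | out ⊥ | ==
  [6] u=5 | in ⊥ | out 1 | ==
  [7] u=6 | in 1 | out 1 | prev ⊥ | push {0,4}
  [8] u=0 | in 1 | out 2 | prev ⊥ | push {2}
  [9] u=4 | in 1 | out 1 | prev ⊥ | push {1,3}
  [10] u=2 | in ⊤ | out ⊤ | prev ⊥ | push {5,6}
  [11] u=1 | in 1 | out 4 | ==
  [12] u=3 | in 1 | out 2 | prev ⊥ | push {}
  [13] u=5 | in ⊤ | out ⊤ | prev 1 | push {}
  [14] u=6 | in ⊤ | out ⊤ | prev 1 | push {0,4}
  [15] u=0 | in ⊤ | out ⊤ | prev 2 | push {2}
  [16] u=4 | in ⊤ | out ⊤ | prev 1 | push {1,3}
  [17] u=2 | in ⊤ | out ⊤ | ==
  [18] u=1 | in ⊤ | out 4 | ==
  [19] u=3 | in ⊤ | out ⊤ | prev 2 | push {}

Converged values:
  [0] ⊤
  [1] 4
  [2] ⊤
  [3] ⊤
  [4] ⊤
  [5] ⊤
  [6] ⊤

⊤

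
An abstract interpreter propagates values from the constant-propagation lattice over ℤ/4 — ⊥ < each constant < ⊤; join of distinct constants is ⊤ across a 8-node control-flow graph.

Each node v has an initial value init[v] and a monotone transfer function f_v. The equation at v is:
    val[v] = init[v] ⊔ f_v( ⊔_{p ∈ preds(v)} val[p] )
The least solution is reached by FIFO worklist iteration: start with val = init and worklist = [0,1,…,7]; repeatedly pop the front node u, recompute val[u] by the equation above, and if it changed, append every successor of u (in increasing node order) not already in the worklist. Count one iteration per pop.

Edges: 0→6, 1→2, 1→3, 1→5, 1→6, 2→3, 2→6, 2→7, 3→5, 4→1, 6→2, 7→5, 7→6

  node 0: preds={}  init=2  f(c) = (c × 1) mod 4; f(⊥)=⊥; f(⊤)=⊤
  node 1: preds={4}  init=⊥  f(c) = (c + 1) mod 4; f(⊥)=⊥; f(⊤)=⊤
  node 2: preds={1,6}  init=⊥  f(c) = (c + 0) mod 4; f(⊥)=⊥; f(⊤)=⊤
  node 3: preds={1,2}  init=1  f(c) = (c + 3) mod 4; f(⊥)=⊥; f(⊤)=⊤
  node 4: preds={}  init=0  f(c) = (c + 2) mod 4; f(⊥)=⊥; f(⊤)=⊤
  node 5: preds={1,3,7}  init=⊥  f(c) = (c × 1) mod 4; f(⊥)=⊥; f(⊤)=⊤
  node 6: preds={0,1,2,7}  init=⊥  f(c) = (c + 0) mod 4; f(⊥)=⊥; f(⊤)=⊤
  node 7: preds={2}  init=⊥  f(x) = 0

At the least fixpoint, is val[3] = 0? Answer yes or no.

Trace (13 dequeues):
  [1] u=0 | in ⊥ | out 2 | ==
  [2] u=1 | in 0 | out 1 | prev ⊥ | push {}
  [3] u=2 | in 1 | out 1 | prev ⊥ | push {}
  [4] u=3 | in 1 | out ⊤ | prev 1 | push {}
  [5] u=4 | in ⊥ | out 0 | ==
  [6] u=5 | in ⊤ | out ⊤ | prev ⊥ | push {}
  [7] u=6 | in ⊤ | out ⊤ | prev ⊥ | push {2}
  [8] u=7 | in 1 | out 0 | prev ⊥ | push {5,6}
  [9] u=2 | in ⊤ | out ⊤ | prev 1 | push {3,7}
  [10] u=5 | in ⊤ | out ⊤ | ==
  [11] u=6 | in ⊤ | out ⊤ | ==
  [12] u=3 | in ⊤ | out ⊤ | ==
  [13] u=7 | in ⊤ | out 0 | ==

Converged values:
  [0] 2
  [1] 1
  [2] ⊤
  [3] ⊤
  [4] 0
  [5] ⊤
  [6] ⊤
  [7] 0

no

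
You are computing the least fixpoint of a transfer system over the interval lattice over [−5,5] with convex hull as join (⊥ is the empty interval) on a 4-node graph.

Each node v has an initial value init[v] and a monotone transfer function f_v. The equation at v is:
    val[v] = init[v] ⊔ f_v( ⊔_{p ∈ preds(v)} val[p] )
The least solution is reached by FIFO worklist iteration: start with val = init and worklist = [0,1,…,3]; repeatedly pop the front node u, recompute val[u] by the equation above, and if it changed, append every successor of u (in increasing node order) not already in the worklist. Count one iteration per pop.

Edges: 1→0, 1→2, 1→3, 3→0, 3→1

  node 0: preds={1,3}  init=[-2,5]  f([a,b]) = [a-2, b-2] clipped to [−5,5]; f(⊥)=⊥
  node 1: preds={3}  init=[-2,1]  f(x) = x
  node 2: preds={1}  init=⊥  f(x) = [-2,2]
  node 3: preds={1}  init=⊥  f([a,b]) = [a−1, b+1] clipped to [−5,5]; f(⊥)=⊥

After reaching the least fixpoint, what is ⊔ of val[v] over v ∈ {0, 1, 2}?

[-5,5]

Trace (24 dequeues):
  [1] u=0 | in [-2,1] | out [-4,5] | prev [-2,5] | push {}
  [2] u=1 | in ⊥ | out [-2,1] | ==
  [3] u=2 | in [-2,1] | out [-2,2] | prev ⊥ | push {}
  [4] u=3 | in [-2,1] | out [-3,2] | prev ⊥ | push {0,1}
  [5] u=0 | in [-3,2] | out [-5,5] | prev [-4,5] | push {}
  [6] u=1 | in [-3,2] | out [-3,2] | prev [-2,1] | push {0,2,3}
  [7] u=0 | in [-3,2] | out [-5,5] | ==
  [8] u=2 | in [-3,2] | out [-2,2] | ==
  [9] u=3 | in [-3,2] | out [-4,3] | prev [-3,2] | push {0,1}
  [10] u=0 | in [-4,3] | out [-5,5] | ==
  [11] u=1 | in [-4,3] | out [-4,3] | prev [-3,2] | push {0,2,3}
  [12] u=0 | in [-4,3] | out [-5,5] | ==
  [13] u=2 | in [-4,3] | out [-2,2] | ==
  [14] u=3 | in [-4,3] | out [-5,4] | prev [-4,3] | push {0,1}
  [15] u=0 | in [-5,4] | out [-5,5] | ==
  [16] u=1 | in [-5,4] | out [-5,4] | prev [-4,3] | push {0,2,3}
  [17] u=0 | in [-5,4] | out [-5,5] | ==
  [18] u=2 | in [-5,4] | out [-2,2] | ==
  [19] u=3 | in [-5,4] | out [-5,5] | prev [-5,4] | push {0,1}
  [20] u=0 | in [-5,5] | out [-5,5] | ==
  [21] u=1 | in [-5,5] | out [-5,5] | prev [-5,4] | push {0,2,3}
  [22] u=0 | in [-5,5] | out [-5,5] | ==
  [23] u=2 | in [-5,5] | out [-2,2] | ==
  [24] u=3 | in [-5,5] | out [-5,5] | ==

Converged values:
  [0] [-5,5]
  [1] [-5,5]
  [2] [-2,2]
  [3] [-5,5]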